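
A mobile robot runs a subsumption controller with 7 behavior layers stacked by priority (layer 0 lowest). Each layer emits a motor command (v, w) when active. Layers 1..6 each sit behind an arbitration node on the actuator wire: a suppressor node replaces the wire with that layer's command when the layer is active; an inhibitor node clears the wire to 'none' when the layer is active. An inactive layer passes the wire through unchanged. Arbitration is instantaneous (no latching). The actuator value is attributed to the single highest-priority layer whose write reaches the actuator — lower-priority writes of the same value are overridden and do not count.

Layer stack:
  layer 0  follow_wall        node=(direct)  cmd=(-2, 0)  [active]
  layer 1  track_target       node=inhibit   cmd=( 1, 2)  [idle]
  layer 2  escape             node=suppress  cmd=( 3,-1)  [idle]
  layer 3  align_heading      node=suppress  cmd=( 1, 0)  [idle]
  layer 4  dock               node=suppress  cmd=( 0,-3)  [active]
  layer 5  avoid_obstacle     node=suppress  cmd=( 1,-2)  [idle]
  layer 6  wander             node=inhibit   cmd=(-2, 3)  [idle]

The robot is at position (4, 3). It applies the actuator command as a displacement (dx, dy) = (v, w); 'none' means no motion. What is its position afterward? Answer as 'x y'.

4 0

[0] follow_wall on; wire := (-2, 0)
[1] track_target off; pass (-2, 0)
[2] escape off; pass (-2, 0)
[3] align_heading off; pass (-2, 0)
[4] dock on (suppress); wire := (0, -3)
[5] avoid_obstacle off; pass (0, -3)
[6] wander off; pass (0, -3)
output (0, -3)
position: (4, 3) + (0, -3) = (4, 0)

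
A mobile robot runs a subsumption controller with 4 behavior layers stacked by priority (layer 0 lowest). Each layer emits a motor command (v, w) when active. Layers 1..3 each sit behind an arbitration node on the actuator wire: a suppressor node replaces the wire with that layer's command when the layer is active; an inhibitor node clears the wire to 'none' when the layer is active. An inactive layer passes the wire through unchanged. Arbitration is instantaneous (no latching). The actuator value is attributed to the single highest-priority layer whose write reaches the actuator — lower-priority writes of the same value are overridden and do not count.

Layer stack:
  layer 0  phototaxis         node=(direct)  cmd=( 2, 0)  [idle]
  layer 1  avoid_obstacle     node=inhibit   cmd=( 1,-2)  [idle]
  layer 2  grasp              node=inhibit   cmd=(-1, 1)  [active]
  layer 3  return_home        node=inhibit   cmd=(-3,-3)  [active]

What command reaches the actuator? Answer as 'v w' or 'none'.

layer 0 (phototaxis) idle — none
layer 1 (avoid_obstacle) idle — unchanged: none
layer 2 (grasp) active — inhibits: none
layer 3 (return_home) active — inhibits: none
→ actuator none

none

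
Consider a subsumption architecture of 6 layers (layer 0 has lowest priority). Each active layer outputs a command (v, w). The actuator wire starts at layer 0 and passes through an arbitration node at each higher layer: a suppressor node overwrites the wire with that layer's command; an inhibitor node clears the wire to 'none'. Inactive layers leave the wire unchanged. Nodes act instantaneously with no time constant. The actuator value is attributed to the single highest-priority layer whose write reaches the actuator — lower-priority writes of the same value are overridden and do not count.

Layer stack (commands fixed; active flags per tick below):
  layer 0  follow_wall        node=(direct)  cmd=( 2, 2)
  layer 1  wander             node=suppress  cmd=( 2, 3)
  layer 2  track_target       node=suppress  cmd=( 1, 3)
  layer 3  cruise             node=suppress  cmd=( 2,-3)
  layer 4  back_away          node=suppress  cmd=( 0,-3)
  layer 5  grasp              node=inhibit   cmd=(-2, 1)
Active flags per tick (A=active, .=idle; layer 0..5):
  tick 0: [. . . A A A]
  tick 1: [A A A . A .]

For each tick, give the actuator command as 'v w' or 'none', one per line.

tick 0:
  layer 0 (follow_wall) idle — none
  layer 1 (wander) idle — unchanged: none
  layer 2 (track_target) idle — unchanged: none
  layer 3 (cruise) active — suppresses: (2, -3)
  layer 4 (back_away) active — suppresses: (0, -3)
  layer 5 (grasp) active — inhibits: none
  → actuator none
tick 1:
  layer 0 (follow_wall) active — direct: (2, 2)
  layer 1 (wander) active — suppresses: (2, 3)
  layer 2 (track_target) active — suppresses: (1, 3)
  layer 3 (cruise) idle — unchanged: (1, 3)
  layer 4 (back_away) active — suppresses: (0, -3)
  layer 5 (grasp) idle — unchanged: (0, -3)
  → actuator (0, -3)

none
0 -3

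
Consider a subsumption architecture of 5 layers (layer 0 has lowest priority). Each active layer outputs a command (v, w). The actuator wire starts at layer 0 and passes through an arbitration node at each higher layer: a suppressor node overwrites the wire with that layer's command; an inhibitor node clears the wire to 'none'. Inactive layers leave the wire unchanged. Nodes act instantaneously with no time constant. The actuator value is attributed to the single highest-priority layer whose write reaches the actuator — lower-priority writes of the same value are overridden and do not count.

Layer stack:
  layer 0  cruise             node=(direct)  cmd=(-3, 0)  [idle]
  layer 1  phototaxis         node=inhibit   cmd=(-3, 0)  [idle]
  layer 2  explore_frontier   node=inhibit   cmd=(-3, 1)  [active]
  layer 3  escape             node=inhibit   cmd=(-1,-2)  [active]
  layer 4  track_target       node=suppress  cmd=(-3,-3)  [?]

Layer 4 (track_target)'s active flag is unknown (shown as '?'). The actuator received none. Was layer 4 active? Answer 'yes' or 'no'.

no

If layer 4 is active=yes:
  actuator would be (-3, -3)
If layer 4 is active=no:
  actuator would be none
Observed none, so layer 4 was idle.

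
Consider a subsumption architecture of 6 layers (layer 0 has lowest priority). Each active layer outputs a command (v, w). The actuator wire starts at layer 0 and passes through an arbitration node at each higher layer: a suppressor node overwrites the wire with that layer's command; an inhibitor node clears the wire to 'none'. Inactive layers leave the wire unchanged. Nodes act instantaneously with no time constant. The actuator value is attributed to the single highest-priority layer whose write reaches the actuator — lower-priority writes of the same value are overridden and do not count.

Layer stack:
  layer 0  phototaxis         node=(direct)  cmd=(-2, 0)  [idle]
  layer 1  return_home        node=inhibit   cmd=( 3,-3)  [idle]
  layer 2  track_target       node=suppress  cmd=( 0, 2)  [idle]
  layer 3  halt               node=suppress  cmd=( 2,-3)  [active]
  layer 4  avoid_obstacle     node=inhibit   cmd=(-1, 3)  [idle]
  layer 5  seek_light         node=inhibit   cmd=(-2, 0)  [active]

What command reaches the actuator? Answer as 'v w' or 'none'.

none

L0 phototaxis: idle → wire = none
L1 return_home: idle → wire stays none
L2 track_target: idle → wire stays none
L3 halt: active, suppressor → wire = (2, -3)
L4 avoid_obstacle: idle → wire stays (2, -3)
L5 seek_light: active, inhibitor → wire = none
actuator = none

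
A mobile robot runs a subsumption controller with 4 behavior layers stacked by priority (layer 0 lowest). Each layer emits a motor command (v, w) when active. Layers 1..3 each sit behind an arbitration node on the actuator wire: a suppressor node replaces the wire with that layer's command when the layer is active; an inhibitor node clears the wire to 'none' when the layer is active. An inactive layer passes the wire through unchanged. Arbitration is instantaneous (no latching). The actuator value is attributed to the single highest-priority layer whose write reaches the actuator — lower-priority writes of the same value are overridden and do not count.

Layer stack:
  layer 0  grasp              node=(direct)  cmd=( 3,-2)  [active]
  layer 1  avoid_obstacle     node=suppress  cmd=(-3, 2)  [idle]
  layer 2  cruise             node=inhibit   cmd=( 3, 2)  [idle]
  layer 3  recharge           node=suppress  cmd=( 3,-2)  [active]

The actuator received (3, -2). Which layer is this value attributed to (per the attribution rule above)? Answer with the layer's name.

recharge

[0] grasp on; wire := (3, -2)
[1] avoid_obstacle off; pass (3, -2)
[2] cruise off; pass (3, -2)
[3] recharge on (suppress); wire := (3, -2)
output (3, -2)
last writer: layer 3 = recharge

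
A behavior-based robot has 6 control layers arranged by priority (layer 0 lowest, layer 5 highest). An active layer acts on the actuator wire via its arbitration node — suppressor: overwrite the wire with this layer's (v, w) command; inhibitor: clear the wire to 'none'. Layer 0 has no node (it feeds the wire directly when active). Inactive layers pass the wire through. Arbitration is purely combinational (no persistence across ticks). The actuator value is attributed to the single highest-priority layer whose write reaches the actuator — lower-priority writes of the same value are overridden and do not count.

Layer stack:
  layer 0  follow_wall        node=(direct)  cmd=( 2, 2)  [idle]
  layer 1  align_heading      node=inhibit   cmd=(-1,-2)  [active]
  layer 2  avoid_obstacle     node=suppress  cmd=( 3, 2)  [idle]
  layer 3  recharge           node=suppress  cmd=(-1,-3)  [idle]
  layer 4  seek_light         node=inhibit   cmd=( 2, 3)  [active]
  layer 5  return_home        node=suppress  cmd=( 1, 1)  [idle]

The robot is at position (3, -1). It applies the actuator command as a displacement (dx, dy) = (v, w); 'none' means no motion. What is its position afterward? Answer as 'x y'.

3 -1

L0 follow_wall: idle → wire = none
L1 align_heading: active, inhibitor → wire = none
L2 avoid_obstacle: idle → wire stays none
L3 recharge: idle → wire stays none
L4 seek_light: active, inhibitor → wire = none
L5 return_home: idle → wire stays none
actuator = none
position: (3, -1) + none = (3, -1)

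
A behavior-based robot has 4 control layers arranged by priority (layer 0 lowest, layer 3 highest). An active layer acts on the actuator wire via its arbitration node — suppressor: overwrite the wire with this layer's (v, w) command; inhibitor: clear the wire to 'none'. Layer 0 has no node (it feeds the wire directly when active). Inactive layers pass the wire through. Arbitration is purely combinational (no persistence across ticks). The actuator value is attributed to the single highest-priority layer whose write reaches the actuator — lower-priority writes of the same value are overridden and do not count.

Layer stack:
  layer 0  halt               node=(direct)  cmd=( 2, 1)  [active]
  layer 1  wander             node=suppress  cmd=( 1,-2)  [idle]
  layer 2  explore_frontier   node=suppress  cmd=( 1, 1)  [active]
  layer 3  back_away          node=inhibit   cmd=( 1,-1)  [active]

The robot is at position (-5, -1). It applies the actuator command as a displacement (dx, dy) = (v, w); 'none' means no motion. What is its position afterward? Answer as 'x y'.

-5 -1

[0] halt on; wire := (2, 1)
[1] wander off; pass (2, 1)
[2] explore_frontier on (suppress); wire := (1, 1)
[3] back_away on (inhibit); wire := none
output none
position: (-5, -1) + none = (-5, -1)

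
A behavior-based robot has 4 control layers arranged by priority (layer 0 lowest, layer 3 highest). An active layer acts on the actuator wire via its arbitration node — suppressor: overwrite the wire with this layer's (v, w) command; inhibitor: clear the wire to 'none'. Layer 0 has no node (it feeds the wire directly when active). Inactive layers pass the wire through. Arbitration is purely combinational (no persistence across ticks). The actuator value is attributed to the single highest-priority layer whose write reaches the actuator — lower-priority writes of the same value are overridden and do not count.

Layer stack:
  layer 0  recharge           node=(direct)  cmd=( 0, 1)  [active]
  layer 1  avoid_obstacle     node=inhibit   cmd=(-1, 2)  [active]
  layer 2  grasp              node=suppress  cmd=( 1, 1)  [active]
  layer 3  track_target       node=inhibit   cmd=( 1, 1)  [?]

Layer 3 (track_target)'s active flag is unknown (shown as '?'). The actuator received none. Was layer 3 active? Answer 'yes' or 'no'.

yes

If layer 3 is active=yes:
  actuator would be none
If layer 3 is active=no:
  actuator would be (1, 1)
Observed none, so layer 3 was active.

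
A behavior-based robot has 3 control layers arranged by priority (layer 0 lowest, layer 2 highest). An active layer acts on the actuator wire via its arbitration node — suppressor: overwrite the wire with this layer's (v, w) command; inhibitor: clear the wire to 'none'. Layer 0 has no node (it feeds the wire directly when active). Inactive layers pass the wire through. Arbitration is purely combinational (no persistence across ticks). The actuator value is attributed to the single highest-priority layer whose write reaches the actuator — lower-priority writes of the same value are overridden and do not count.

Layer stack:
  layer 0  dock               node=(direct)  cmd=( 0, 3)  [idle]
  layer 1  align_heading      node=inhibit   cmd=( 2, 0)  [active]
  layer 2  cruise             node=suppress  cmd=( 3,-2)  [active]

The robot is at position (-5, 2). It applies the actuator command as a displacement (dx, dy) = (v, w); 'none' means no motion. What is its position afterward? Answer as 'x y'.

L0 dock: idle → wire = none
L1 align_heading: active, inhibitor → wire = none
L2 cruise: active, suppressor → wire = (3, -2)
actuator = (3, -2)
position: (-5, 2) + (3, -2) = (-2, 0)

-2 0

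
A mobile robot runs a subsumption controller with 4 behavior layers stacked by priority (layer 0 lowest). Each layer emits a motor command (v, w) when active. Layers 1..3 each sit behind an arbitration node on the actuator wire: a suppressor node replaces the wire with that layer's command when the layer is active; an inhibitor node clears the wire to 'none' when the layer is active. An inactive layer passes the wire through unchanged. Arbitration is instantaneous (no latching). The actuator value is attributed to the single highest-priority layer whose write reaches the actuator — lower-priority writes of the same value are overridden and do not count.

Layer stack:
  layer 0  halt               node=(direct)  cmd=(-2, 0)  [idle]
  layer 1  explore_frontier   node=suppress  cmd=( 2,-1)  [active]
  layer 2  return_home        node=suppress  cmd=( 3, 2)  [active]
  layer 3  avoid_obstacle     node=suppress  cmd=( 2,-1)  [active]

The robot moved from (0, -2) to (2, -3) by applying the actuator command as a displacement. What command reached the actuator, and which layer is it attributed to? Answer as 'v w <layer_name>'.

2 -1 avoid_obstacle

displacement = (2, -3) − (0, -2) = (2, -1)
layer 0 (halt) idle — none
layer 1 (explore_frontier) active — suppresses: (2, -1)
layer 2 (return_home) active — suppresses: (3, 2)
layer 3 (avoid_obstacle) active — suppresses: (2, -1)
→ actuator (2, -1) — from layer 3 (avoid_obstacle)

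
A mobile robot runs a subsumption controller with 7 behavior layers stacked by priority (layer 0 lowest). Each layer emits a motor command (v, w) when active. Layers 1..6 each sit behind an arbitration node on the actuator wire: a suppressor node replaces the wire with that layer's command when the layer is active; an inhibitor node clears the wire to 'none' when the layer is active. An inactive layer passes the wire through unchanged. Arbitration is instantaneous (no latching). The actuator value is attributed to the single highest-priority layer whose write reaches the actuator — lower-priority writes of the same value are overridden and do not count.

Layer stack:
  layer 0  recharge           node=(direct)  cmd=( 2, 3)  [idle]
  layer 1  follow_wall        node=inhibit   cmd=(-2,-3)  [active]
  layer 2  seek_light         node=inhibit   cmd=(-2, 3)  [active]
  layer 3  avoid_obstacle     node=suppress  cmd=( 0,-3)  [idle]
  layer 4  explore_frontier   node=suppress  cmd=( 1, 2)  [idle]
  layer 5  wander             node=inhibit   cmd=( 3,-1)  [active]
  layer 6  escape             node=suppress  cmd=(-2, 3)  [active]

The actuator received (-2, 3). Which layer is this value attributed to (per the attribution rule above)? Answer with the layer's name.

escape

layer 0 (recharge) idle — none
layer 1 (follow_wall) active — inhibits: none
layer 2 (seek_light) active — inhibits: none
layer 3 (avoid_obstacle) idle — unchanged: none
layer 4 (explore_frontier) idle — unchanged: none
layer 5 (wander) active — inhibits: none
layer 6 (escape) active — suppresses: (-2, 3)
→ actuator (-2, 3)
last writer: layer 6 = escape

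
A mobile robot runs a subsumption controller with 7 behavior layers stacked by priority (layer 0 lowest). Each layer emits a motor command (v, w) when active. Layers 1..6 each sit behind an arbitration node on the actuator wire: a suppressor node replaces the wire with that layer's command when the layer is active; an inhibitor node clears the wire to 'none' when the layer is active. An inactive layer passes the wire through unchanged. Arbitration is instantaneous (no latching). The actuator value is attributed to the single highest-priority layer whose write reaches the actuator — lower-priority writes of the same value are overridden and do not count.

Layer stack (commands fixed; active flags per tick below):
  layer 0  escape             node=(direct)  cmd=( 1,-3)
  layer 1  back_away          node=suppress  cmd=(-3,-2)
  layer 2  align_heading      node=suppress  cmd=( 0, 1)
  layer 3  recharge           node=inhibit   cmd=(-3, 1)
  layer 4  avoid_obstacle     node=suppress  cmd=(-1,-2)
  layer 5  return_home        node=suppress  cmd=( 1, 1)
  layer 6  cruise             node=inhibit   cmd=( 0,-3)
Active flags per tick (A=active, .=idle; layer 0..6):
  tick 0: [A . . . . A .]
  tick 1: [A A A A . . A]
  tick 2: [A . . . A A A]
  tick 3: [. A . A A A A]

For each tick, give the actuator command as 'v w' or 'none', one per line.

tick 0:
  L0 escape: active, feeds wire = (1, -3)
  L1 back_away: idle → wire stays (1, -3)
  L2 align_heading: idle → wire stays (1, -3)
  L3 recharge: idle → wire stays (1, -3)
  L4 avoid_obstacle: idle → wire stays (1, -3)
  L5 return_home: active, suppressor → wire = (1, 1)
  L6 cruise: idle → wire stays (1, 1)
  actuator = (1, 1)
tick 1:
  L0 escape: active, feeds wire = (1, -3)
  L1 back_away: active, suppressor → wire = (-3, -2)
  L2 align_heading: active, suppressor → wire = (0, 1)
  L3 recharge: active, inhibitor → wire = none
  L4 avoid_obstacle: idle → wire stays none
  L5 return_home: idle → wire stays none
  L6 cruise: active, inhibitor → wire = none
  actuator = none
tick 2:
  L0 escape: active, feeds wire = (1, -3)
  L1 back_away: idle → wire stays (1, -3)
  L2 align_heading: idle → wire stays (1, -3)
  L3 recharge: idle → wire stays (1, -3)
  L4 avoid_obstacle: active, suppressor → wire = (-1, -2)
  L5 return_home: active, suppressor → wire = (1, 1)
  L6 cruise: active, inhibitor → wire = none
  actuator = none
tick 3:
  L0 escape: idle → wire = none
  L1 back_away: active, suppressor → wire = (-3, -2)
  L2 align_heading: idle → wire stays (-3, -2)
  L3 recharge: active, inhibitor → wire = none
  L4 avoid_obstacle: active, suppressor → wire = (-1, -2)
  L5 return_home: active, suppressor → wire = (1, 1)
  L6 cruise: active, inhibitor → wire = none
  actuator = none

1 1
none
none
none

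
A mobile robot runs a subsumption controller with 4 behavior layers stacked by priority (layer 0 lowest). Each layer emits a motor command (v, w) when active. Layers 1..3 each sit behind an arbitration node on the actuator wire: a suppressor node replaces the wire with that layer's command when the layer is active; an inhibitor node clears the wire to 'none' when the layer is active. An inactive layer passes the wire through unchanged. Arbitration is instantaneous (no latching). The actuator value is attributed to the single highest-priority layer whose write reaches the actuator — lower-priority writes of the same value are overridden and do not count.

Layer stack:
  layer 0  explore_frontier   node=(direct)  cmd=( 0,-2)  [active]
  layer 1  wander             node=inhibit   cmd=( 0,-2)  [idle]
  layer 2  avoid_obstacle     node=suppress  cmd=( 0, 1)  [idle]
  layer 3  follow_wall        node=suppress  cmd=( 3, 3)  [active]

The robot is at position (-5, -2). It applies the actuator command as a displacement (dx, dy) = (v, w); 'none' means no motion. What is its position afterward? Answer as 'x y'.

L0 explore_frontier: active, feeds wire = (0, -2)
L1 wander: idle → wire stays (0, -2)
L2 avoid_obstacle: idle → wire stays (0, -2)
L3 follow_wall: active, suppressor → wire = (3, 3)
actuator = (3, 3)
position: (-5, -2) + (3, 3) = (-2, 1)

-2 1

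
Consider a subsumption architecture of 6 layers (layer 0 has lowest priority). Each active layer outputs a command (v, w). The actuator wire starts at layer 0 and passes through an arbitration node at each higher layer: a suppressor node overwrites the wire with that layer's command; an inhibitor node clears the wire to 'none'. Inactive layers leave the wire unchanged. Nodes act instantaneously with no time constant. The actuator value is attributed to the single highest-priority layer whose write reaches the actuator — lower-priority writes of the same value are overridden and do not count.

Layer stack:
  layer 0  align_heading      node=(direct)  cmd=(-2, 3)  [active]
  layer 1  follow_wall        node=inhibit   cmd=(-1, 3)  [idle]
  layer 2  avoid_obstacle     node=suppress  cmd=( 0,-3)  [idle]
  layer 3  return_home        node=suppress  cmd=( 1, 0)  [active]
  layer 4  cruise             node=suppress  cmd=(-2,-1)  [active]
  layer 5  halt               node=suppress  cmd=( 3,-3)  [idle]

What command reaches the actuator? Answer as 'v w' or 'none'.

L0 align_heading: active, feeds wire = (-2, 3)
L1 follow_wall: idle → wire stays (-2, 3)
L2 avoid_obstacle: idle → wire stays (-2, 3)
L3 return_home: active, suppressor → wire = (1, 0)
L4 cruise: active, suppressor → wire = (-2, -1)
L5 halt: idle → wire stays (-2, -1)
actuator = (-2, -1)

-2 -1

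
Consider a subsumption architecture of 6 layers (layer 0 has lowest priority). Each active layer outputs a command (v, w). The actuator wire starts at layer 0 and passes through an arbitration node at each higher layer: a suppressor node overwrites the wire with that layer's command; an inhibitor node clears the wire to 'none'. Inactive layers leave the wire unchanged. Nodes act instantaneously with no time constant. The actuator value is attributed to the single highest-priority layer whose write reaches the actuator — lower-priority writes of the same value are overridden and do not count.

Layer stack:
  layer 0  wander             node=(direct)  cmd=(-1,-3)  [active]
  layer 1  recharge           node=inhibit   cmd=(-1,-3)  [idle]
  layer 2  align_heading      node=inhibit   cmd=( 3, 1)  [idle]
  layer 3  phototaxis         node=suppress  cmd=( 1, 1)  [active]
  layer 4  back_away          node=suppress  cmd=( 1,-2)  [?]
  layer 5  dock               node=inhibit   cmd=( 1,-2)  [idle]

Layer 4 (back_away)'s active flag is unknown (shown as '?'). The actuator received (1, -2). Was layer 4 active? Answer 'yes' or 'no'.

yes

If layer 4 is active=yes:
  actuator would be (1, -2)
If layer 4 is active=no:
  actuator would be (1, 1)
Observed (1, -2), so layer 4 was active.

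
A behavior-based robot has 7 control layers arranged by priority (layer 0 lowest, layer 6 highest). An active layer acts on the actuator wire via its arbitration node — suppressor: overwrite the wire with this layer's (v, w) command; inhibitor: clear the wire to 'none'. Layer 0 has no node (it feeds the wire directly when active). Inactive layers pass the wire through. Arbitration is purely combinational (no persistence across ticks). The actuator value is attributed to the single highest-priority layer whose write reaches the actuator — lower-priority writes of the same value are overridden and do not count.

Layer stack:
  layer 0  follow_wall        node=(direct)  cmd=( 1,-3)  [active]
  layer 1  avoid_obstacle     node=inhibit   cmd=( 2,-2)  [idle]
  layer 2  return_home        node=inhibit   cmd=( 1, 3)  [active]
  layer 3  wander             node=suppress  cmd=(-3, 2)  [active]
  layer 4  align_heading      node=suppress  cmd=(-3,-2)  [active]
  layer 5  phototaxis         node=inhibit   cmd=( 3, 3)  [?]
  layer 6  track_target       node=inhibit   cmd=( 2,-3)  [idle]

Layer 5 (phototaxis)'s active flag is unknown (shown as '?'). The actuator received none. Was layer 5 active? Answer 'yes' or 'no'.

yes

If layer 5 is active=yes:
  actuator would be none
If layer 5 is active=no:
  actuator would be (-3, -2)
Observed none, so layer 5 was active.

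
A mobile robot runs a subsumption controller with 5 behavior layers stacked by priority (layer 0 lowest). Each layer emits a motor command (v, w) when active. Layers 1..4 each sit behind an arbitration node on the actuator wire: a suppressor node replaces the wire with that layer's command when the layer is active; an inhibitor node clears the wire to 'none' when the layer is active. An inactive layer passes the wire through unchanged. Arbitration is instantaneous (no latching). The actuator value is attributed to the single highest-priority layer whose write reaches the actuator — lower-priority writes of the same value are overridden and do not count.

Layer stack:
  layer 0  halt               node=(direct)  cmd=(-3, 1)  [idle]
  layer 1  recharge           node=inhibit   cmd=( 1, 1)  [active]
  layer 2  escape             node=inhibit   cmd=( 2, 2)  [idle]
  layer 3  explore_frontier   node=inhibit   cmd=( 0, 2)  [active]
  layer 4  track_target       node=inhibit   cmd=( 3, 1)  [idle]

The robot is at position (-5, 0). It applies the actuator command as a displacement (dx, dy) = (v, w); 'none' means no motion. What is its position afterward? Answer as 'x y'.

layer 0 (halt) idle — none
layer 1 (recharge) active — inhibits: none
layer 2 (escape) idle — unchanged: none
layer 3 (explore_frontier) active — inhibits: none
layer 4 (track_target) idle — unchanged: none
→ actuator none
position: (-5, 0) + none = (-5, 0)

-5 0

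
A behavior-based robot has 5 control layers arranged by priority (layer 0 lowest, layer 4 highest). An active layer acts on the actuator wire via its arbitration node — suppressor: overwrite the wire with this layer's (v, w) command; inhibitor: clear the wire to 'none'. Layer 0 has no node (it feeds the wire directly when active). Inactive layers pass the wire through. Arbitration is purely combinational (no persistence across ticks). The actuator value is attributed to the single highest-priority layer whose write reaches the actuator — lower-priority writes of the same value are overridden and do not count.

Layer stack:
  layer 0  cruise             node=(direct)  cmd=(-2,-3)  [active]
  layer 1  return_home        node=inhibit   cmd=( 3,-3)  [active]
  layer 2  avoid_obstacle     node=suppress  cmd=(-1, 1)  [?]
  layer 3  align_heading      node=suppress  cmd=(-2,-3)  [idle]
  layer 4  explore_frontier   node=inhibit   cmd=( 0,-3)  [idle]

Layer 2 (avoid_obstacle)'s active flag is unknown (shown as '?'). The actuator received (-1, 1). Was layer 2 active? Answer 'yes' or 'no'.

yes

If layer 2 is active=yes:
  actuator would be (-1, 1)
If layer 2 is active=no:
  actuator would be none
Observed (-1, 1), so layer 2 was active.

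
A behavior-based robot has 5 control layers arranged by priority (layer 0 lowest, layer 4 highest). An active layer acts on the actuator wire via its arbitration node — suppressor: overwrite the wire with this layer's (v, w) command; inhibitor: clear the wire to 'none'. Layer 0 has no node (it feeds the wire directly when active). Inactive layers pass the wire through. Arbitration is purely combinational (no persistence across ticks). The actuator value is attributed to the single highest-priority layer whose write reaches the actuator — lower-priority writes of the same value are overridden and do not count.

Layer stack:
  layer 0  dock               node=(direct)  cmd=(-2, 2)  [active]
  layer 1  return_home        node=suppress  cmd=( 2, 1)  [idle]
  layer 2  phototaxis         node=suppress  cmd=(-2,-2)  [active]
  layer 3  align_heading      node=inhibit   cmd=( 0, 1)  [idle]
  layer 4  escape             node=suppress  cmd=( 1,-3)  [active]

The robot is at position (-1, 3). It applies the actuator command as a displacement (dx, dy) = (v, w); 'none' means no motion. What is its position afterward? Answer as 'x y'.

L0 dock: active, feeds wire = (-2, 2)
L1 return_home: idle → wire stays (-2, 2)
L2 phototaxis: active, suppressor → wire = (-2, -2)
L3 align_heading: idle → wire stays (-2, -2)
L4 escape: active, suppressor → wire = (1, -3)
actuator = (1, -3)
position: (-1, 3) + (1, -3) = (0, 0)

0 0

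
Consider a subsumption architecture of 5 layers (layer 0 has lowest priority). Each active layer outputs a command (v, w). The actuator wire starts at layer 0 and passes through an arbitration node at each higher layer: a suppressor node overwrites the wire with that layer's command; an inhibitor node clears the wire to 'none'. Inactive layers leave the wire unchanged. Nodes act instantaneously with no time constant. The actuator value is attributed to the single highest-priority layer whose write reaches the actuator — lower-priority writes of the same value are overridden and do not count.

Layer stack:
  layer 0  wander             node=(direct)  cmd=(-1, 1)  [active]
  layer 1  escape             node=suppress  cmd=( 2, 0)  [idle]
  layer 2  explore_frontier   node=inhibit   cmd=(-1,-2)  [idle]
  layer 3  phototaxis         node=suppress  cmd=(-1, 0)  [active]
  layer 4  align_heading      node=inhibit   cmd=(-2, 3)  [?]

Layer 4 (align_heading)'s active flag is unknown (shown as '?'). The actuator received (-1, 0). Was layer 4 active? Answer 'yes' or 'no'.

no

If layer 4 is active=yes:
  actuator would be none
If layer 4 is active=no:
  actuator would be (-1, 0)
Observed (-1, 0), so layer 4 was idle.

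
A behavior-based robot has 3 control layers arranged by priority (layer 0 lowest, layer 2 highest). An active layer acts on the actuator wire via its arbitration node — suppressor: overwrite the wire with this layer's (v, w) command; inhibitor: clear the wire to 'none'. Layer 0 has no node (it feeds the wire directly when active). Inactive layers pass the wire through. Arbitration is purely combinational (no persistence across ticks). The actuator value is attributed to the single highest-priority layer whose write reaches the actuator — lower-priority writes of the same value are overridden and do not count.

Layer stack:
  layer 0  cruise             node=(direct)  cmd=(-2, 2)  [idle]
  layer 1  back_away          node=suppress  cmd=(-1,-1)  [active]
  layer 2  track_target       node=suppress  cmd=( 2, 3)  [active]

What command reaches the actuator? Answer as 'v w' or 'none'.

[0] cruise off; wire := none
[1] back_away on (suppress); wire := (-1, -1)
[2] track_target on (suppress); wire := (2, 3)
output (2, 3)

2 3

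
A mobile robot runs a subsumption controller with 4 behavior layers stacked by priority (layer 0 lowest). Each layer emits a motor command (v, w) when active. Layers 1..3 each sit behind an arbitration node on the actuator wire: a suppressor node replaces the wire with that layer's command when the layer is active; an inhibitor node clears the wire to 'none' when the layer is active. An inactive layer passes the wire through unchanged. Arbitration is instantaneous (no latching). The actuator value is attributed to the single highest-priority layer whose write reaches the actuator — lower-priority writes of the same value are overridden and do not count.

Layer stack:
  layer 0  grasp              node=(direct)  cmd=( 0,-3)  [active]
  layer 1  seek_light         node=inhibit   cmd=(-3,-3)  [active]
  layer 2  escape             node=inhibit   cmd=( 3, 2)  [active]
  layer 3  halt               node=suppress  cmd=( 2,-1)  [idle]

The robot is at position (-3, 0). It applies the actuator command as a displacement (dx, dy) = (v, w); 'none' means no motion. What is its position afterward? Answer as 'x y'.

L0 grasp: active, feeds wire = (0, -3)
L1 seek_light: active, inhibitor → wire = none
L2 escape: active, inhibitor → wire = none
L3 halt: idle → wire stays none
actuator = none
position: (-3, 0) + none = (-3, 0)

-3 0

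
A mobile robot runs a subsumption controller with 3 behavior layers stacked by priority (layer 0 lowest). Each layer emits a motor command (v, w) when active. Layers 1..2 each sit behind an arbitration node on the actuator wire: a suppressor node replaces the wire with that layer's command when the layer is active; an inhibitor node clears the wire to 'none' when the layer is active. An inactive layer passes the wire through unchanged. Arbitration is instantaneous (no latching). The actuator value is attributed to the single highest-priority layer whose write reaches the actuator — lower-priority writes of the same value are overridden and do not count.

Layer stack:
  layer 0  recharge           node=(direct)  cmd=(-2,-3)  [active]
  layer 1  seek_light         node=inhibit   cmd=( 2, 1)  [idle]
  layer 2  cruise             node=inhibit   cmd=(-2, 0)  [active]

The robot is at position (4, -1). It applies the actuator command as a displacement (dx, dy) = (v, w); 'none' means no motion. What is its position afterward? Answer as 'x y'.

L0 recharge: active, feeds wire = (-2, -3)
L1 seek_light: idle → wire stays (-2, -3)
L2 cruise: active, inhibitor → wire = none
actuator = none
position: (4, -1) + none = (4, -1)

4 -1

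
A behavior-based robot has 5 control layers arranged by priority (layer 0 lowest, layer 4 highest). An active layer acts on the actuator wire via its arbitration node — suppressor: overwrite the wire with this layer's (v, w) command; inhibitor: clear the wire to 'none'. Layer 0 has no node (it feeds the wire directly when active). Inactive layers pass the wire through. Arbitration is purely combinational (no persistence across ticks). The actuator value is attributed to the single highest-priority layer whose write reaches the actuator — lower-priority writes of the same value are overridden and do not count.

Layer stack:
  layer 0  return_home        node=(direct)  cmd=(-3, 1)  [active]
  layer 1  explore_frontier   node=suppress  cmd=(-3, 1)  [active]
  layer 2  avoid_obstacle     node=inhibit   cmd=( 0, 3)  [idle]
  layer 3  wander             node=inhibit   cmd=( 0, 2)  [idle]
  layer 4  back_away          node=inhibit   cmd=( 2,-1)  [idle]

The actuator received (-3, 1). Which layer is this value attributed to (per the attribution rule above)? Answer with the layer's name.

layer 0 (return_home) active — direct: (-3, 1)
layer 1 (explore_frontier) active — suppresses: (-3, 1)
layer 2 (avoid_obstacle) idle — unchanged: (-3, 1)
layer 3 (wander) idle — unchanged: (-3, 1)
layer 4 (back_away) idle — unchanged: (-3, 1)
→ actuator (-3, 1)
last writer: layer 1 = explore_frontier

explore_frontier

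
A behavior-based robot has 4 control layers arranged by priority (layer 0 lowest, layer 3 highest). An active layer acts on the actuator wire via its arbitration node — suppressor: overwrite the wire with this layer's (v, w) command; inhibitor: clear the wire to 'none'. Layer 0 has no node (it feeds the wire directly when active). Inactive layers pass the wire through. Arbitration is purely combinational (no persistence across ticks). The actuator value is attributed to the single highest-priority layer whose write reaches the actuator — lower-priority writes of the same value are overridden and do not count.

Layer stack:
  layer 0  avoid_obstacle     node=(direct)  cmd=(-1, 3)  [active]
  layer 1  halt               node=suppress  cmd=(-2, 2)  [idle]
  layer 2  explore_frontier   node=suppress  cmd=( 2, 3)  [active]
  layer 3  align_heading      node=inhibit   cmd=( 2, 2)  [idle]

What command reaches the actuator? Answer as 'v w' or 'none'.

2 3

[0] avoid_obstacle on; wire := (-1, 3)
[1] halt off; pass (-1, 3)
[2] explore_frontier on (suppress); wire := (2, 3)
[3] align_heading off; pass (2, 3)
output (2, 3)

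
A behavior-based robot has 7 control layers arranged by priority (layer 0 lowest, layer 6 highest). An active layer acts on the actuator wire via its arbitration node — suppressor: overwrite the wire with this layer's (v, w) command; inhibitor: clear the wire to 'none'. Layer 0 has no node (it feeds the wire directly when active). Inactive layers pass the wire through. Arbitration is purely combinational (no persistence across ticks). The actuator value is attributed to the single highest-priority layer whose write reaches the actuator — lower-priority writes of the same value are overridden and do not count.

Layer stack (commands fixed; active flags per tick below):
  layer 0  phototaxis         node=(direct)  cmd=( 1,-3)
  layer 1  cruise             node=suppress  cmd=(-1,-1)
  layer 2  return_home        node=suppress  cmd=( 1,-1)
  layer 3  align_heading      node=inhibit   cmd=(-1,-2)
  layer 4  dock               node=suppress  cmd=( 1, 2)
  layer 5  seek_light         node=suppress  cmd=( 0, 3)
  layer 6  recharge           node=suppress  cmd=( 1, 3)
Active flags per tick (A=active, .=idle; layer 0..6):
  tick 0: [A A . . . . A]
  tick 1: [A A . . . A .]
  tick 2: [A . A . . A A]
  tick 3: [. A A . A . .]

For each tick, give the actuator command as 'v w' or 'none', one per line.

tick 0:
  [0] phototaxis on; wire := (1, -3)
  [1] cruise on (suppress); wire := (-1, -1)
  [2] return_home off; pass (-1, -1)
  [3] align_heading off; pass (-1, -1)
  [4] dock off; pass (-1, -1)
  [5] seek_light off; pass (-1, -1)
  [6] recharge on (suppress); wire := (1, 3)
  output (1, 3)
tick 1:
  [0] phototaxis on; wire := (1, -3)
  [1] cruise on (suppress); wire := (-1, -1)
  [2] return_home off; pass (-1, -1)
  [3] align_heading off; pass (-1, -1)
  [4] dock off; pass (-1, -1)
  [5] seek_light on (suppress); wire := (0, 3)
  [6] recharge off; pass (0, 3)
  output (0, 3)
tick 2:
  [0] phototaxis on; wire := (1, -3)
  [1] cruise off; pass (1, -3)
  [2] return_home on (suppress); wire := (1, -1)
  [3] align_heading off; pass (1, -1)
  [4] dock off; pass (1, -1)
  [5] seek_light on (suppress); wire := (0, 3)
  [6] recharge on (suppress); wire := (1, 3)
  output (1, 3)
tick 3:
  [0] phototaxis off; wire := none
  [1] cruise on (suppress); wire := (-1, -1)
  [2] return_home on (suppress); wire := (1, -1)
  [3] align_heading off; pass (1, -1)
  [4] dock on (suppress); wire := (1, 2)
  [5] seek_light off; pass (1, 2)
  [6] recharge off; pass (1, 2)
  output (1, 2)

1 3
0 3
1 3
1 2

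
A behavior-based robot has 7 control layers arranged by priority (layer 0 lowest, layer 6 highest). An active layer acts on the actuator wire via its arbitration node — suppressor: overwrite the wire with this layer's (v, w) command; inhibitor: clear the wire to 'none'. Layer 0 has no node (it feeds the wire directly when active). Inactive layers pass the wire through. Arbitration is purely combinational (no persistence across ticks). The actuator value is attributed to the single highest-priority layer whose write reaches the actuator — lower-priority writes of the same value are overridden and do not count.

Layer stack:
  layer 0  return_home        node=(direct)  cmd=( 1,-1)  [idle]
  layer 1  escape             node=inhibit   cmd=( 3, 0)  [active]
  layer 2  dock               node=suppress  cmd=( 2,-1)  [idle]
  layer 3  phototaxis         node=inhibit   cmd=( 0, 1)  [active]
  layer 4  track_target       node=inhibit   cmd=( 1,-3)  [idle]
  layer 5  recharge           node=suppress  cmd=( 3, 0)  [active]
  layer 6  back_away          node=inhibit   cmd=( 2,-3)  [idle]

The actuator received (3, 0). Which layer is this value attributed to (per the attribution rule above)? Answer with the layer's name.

recharge

[0] return_home off; wire := none
[1] escape on (inhibit); wire := none
[2] dock off; pass none
[3] phototaxis on (inhibit); wire := none
[4] track_target off; pass none
[5] recharge on (suppress); wire := (3, 0)
[6] back_away off; pass (3, 0)
output (3, 0)
last writer: layer 5 = recharge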